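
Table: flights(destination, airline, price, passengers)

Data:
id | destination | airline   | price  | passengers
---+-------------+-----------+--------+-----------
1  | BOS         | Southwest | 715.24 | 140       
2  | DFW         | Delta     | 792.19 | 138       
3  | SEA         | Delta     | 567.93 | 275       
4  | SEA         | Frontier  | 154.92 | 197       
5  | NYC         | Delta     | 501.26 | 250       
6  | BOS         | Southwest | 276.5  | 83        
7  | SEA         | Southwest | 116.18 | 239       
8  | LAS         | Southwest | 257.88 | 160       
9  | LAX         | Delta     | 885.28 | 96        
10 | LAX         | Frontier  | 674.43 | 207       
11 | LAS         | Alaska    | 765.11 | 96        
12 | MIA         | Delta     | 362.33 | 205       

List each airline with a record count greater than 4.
SELECT airline, COUNT(*) as cnt
FROM flights
GROUP BY airline
HAVING COUNT(*) > 4

Result:
  Delta: 5

Note: HAVING filters groups after aggregation, WHERE filters rows before.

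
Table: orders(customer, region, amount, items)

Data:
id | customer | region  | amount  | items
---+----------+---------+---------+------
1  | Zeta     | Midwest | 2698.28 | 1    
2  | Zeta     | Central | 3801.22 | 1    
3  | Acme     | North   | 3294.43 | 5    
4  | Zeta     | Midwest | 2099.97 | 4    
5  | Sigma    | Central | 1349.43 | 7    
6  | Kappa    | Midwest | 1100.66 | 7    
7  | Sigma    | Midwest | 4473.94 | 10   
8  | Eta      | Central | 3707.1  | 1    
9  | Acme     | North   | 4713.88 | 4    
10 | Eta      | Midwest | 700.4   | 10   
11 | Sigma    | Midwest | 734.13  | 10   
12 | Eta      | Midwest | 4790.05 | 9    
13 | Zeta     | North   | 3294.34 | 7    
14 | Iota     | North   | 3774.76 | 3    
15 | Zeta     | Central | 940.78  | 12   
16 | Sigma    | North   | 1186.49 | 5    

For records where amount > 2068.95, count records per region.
SELECT region, COUNT(*)
FROM orders
WHERE amount > 2068.95
GROUP BY region

Note: WHERE filters rows before grouping.

Result:
  Central: 2
  Midwest: 4
  North: 4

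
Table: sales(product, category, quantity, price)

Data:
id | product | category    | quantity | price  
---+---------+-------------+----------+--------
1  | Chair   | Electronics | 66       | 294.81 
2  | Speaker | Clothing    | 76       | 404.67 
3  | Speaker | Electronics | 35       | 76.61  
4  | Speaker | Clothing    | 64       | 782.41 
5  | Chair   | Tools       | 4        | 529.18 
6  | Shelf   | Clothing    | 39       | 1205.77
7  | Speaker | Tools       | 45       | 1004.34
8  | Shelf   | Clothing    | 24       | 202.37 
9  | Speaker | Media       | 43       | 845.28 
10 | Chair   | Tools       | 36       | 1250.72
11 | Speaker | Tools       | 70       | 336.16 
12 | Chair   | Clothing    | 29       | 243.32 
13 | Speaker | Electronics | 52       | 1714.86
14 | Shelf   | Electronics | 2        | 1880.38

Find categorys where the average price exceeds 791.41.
SELECT category, AVG(price)
FROM sales
GROUP BY category
HAVING AVG(price) > 791.41

Result:
  Electronics: avg=991.67
  Media: avg=845.28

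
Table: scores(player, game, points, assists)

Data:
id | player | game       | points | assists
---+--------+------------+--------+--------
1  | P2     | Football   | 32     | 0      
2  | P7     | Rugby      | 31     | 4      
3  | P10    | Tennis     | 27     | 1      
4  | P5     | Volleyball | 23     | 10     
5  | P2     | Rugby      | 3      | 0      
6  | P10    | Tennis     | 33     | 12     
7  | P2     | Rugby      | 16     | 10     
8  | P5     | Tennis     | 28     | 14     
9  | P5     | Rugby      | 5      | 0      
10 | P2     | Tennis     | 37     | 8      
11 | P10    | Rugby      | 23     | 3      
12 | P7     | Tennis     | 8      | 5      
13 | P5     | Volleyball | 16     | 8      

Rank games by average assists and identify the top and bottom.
SELECT game, AVG(assists)
FROM scores
GROUP BY game
ORDER BY AVG(assists)

All groups:
  Football: 0.00
  Rugby: 3.40
  Tennis: 8.00
  Volleyball: 9.00

Highest: Volleyball (9.00)
Lowest: Football (0.00)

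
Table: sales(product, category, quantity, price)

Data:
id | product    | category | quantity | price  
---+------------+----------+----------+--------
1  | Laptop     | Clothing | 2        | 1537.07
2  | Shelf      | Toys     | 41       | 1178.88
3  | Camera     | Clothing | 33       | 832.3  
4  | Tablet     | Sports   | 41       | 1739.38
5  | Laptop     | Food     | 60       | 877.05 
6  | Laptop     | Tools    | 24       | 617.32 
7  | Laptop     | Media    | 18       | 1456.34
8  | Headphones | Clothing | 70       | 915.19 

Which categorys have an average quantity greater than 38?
SELECT category, AVG(quantity)
FROM sales
GROUP BY category
HAVING AVG(quantity) > 38

Result:
  Food: avg=60.00
  Sports: avg=41.00
  Toys: avg=41.00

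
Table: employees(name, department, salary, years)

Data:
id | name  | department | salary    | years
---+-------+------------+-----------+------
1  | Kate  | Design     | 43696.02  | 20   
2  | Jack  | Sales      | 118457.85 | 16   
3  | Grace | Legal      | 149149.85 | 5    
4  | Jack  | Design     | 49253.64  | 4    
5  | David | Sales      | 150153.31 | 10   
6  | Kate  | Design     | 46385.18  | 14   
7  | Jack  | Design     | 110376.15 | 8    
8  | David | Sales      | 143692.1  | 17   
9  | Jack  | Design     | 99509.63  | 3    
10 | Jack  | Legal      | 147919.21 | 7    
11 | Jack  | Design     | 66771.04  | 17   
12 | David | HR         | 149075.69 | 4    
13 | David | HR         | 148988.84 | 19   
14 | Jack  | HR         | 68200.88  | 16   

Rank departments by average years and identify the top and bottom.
SELECT department, AVG(years)
FROM employees
GROUP BY department
ORDER BY AVG(years)

All groups:
  Legal: 6.00
  Design: 11.00
  HR: 13.00
  Sales: 14.33

Highest: Sales (14.33)
Lowest: Legal (6.00)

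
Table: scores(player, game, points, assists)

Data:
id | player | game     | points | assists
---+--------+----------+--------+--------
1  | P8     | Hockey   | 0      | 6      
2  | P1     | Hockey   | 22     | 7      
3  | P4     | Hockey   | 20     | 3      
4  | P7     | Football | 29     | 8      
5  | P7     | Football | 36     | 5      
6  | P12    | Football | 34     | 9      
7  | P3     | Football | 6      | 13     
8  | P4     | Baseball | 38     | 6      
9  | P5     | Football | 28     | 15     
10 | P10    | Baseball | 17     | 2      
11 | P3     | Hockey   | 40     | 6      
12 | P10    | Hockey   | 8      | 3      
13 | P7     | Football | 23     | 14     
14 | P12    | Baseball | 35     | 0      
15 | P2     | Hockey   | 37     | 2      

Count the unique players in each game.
SELECT game, COUNT(DISTINCT player)
FROM scores
GROUP BY game

Result:
  Baseball: 3 distinct
  Football: 4 distinct
  Hockey: 6 distinct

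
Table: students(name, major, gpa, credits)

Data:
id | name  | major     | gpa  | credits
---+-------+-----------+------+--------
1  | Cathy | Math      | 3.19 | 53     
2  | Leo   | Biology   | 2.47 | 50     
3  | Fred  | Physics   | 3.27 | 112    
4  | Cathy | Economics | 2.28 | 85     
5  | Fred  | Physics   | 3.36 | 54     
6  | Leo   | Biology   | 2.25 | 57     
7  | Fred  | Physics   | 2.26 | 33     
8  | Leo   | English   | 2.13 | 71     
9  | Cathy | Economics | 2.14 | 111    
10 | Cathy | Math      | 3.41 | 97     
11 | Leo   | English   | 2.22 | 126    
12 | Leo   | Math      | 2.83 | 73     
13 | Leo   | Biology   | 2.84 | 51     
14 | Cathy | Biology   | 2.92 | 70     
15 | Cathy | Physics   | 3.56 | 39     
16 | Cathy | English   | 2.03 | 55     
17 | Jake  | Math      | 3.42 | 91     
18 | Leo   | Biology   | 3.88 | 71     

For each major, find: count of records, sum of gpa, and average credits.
SELECT major,
       COUNT(*) as cnt,
       SUM(gpa) as total_gpa,
       AVG(credits) as avg_credits
FROM students
GROUP BY major

Result:
  Biology: 5 records, 14.36 total gpa, 59.80 avg credits
  Economics: 2 records, 4.42 total gpa, 98.00 avg credits
  English: 3 records, 6.38 total gpa, 84.00 avg credits
  Math: 4 records, 12.85 total gpa, 78.50 avg credits
  Physics: 4 records, 12.45 total gpa, 59.50 avg credits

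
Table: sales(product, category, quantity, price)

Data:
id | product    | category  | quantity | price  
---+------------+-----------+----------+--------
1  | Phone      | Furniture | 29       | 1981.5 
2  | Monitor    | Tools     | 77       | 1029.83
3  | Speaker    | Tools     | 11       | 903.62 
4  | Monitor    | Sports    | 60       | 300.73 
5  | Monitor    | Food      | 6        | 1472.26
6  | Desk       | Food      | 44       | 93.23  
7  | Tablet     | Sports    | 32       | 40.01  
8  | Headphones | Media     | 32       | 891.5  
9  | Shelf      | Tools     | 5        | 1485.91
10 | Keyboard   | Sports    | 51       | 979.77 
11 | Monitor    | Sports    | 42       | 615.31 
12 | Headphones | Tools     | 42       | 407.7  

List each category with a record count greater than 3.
SELECT category, COUNT(*) as cnt
FROM sales
GROUP BY category
HAVING COUNT(*) > 3

Result:
  Sports: 4
  Tools: 4

Note: HAVING filters groups after aggregation, WHERE filters rows before.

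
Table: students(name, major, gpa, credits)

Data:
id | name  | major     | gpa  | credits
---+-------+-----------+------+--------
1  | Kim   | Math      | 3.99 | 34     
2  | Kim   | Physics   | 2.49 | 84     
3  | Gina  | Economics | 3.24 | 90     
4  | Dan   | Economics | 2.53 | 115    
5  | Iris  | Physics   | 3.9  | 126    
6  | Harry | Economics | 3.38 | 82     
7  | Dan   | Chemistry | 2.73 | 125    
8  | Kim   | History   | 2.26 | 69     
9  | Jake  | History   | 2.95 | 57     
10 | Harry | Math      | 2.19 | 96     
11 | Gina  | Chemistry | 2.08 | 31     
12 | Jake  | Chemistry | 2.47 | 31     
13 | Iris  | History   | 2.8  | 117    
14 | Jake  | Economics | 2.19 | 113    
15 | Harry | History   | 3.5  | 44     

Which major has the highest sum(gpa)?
SELECT major, SUM(gpa) as val
FROM students
GROUP BY major
ORDER BY val DESC
LIMIT 1

Result: History with sum(gpa) = 11.51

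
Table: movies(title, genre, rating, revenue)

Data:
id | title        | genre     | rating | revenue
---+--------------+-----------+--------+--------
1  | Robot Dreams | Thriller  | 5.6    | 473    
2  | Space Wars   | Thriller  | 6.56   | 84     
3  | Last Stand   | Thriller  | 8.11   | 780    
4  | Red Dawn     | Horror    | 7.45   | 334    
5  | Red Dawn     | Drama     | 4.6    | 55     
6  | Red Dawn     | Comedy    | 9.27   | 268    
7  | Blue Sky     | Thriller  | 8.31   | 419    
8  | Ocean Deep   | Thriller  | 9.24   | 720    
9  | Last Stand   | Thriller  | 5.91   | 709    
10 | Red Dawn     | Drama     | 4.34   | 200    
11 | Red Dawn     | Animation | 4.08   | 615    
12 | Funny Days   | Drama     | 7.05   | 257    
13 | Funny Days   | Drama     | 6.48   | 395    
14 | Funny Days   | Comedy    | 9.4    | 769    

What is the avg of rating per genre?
SELECT genre, AVG(rating) as result
FROM movies
GROUP BY genre

Result:
  Animation: 4.08
  Comedy: 9.34
  Drama: 5.62
  Horror: 7.45
  Thriller: 7.29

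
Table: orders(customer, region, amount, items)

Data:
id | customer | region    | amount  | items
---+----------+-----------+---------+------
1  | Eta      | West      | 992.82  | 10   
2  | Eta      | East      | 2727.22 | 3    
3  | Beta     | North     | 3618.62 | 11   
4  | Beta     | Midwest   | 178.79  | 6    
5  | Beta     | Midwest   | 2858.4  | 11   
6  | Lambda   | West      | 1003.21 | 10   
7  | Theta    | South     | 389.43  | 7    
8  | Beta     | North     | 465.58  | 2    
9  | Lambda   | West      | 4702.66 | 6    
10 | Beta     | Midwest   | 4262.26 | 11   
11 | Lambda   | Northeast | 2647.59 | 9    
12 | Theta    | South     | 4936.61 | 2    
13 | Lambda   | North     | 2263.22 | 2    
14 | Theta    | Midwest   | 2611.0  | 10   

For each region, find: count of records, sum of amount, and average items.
SELECT region,
       COUNT(*) as cnt,
       SUM(amount) as total_amount,
       AVG(items) as avg_items
FROM orders
GROUP BY region

Result:
  East: 1 records, 2727.22 total amount, 3.00 avg items
  Midwest: 4 records, 9910.45 total amount, 9.50 avg items
  North: 3 records, 6347.42 total amount, 5.00 avg items
  Northeast: 1 records, 2647.59 total amount, 9.00 avg items
  South: 2 records, 5326.04 total amount, 4.50 avg items
  West: 3 records, 6698.69 total amount, 8.67 avg items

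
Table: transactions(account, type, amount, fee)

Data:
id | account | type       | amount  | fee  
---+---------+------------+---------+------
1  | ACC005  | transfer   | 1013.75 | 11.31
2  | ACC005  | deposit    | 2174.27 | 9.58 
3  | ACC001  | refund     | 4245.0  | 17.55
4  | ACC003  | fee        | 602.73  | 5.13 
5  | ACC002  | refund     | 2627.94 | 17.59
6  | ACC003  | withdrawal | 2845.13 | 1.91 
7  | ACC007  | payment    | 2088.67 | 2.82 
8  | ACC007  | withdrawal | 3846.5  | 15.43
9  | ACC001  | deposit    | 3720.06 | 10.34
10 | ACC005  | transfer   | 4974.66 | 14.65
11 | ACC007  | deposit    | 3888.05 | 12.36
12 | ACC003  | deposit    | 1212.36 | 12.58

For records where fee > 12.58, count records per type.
SELECT type, COUNT(*)
FROM transactions
WHERE fee > 12.58
GROUP BY type

Note: WHERE filters rows before grouping.

Result:
  refund: 2
  transfer: 1
  withdrawal: 1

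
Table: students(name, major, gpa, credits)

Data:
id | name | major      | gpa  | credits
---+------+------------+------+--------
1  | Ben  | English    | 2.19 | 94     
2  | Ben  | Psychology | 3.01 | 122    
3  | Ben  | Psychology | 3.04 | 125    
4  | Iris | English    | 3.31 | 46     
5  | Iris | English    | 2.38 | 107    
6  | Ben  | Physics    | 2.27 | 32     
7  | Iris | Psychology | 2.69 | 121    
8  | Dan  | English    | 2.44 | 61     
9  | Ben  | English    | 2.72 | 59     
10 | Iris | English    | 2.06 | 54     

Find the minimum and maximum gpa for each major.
SELECT major, MIN(gpa), MAX(gpa)
FROM students
GROUP BY major

Result:
  English: min=2.06, max=3.31
  Physics: min=2.27, max=2.27
  Psychology: min=2.69, max=3.04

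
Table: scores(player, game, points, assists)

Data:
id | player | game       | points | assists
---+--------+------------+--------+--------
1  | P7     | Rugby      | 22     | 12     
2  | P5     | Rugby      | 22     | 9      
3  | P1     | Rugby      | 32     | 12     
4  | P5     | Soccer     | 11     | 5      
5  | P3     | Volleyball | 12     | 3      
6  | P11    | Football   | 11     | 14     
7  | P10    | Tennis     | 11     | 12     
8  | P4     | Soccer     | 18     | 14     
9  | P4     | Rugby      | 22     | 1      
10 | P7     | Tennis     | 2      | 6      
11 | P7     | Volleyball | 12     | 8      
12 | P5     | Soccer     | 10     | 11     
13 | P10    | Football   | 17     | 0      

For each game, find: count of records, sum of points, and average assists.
SELECT game,
       COUNT(*) as cnt,
       SUM(points) as total_points,
       AVG(assists) as avg_assists
FROM scores
GROUP BY game

Result:
  Football: 2 records, 28 total points, 7.00 avg assists
  Rugby: 4 records, 98 total points, 8.50 avg assists
  Soccer: 3 records, 39 total points, 10.00 avg assists
  Tennis: 2 records, 13 total points, 9.00 avg assists
  Volleyball: 2 records, 24 total points, 5.50 avg assists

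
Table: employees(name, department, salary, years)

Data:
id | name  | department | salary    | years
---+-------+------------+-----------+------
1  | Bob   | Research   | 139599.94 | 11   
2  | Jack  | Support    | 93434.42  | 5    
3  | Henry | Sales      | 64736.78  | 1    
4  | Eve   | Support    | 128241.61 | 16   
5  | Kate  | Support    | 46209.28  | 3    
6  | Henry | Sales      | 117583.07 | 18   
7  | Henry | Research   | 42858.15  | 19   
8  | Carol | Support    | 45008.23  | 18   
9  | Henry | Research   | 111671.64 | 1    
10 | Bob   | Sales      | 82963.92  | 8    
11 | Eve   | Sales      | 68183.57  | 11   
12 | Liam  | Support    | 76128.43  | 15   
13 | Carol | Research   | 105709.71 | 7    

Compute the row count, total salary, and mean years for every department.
SELECT department,
       COUNT(*) as cnt,
       SUM(salary) as total_salary,
       AVG(years) as avg_years
FROM employees
GROUP BY department

Result:
  Research: 4 records, 399839.44 total salary, 9.50 avg years
  Sales: 4 records, 333467.34 total salary, 9.50 avg years
  Support: 5 records, 389021.97 total salary, 11.40 avg years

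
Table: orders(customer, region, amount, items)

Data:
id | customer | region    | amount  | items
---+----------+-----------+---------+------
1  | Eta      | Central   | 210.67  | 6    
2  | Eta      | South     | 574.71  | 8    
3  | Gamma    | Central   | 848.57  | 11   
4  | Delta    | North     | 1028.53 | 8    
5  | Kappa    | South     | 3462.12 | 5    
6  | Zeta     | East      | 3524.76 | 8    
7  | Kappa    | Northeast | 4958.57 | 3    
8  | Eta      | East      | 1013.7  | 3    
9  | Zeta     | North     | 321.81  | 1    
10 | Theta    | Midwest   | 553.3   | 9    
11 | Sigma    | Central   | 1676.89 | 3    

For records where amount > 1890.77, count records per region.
SELECT region, COUNT(*)
FROM orders
WHERE amount > 1890.77
GROUP BY region

Note: WHERE filters rows before grouping.

Result:
  East: 1
  Northeast: 1
  South: 1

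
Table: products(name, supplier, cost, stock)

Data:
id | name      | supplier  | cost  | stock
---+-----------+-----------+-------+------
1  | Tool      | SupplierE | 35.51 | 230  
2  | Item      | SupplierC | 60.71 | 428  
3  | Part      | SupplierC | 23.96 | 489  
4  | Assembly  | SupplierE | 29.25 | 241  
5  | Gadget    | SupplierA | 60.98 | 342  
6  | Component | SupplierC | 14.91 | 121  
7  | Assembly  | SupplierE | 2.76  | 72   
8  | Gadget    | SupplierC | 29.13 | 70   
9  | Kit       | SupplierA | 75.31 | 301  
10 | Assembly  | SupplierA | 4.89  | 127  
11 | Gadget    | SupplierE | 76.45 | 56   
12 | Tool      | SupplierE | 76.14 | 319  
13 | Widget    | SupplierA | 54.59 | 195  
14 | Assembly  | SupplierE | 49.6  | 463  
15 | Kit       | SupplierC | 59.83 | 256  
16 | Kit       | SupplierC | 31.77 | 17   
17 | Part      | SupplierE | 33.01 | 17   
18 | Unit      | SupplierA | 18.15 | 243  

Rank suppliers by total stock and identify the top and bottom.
SELECT supplier, SUM(stock)
FROM products
GROUP BY supplier
ORDER BY SUM(stock)

All groups:
  SupplierA: 1208
  SupplierC: 1381
  SupplierE: 1398

Highest: SupplierE (1398)
Lowest: SupplierA (1208)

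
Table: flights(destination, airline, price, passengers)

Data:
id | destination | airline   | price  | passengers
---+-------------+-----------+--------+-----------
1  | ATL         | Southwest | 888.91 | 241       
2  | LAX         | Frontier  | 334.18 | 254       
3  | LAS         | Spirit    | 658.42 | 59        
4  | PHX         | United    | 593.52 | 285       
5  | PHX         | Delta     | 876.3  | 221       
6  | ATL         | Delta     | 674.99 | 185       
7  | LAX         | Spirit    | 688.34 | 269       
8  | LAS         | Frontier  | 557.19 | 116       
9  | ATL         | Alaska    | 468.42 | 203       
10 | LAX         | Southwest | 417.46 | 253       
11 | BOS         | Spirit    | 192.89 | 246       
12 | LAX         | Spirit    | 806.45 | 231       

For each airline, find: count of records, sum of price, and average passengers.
SELECT airline,
       COUNT(*) as cnt,
       SUM(price) as total_price,
       AVG(passengers) as avg_passengers
FROM flights
GROUP BY airline

Result:
  Alaska: 1 records, 468.42 total price, 203.00 avg passengers
  Delta: 2 records, 1551.29 total price, 203.00 avg passengers
  Frontier: 2 records, 891.37 total price, 185.00 avg passengers
  Southwest: 2 records, 1306.37 total price, 247.00 avg passengers
  Spirit: 4 records, 2346.10 total price, 201.25 avg passengers
  United: 1 records, 593.52 total price, 285.00 avg passengers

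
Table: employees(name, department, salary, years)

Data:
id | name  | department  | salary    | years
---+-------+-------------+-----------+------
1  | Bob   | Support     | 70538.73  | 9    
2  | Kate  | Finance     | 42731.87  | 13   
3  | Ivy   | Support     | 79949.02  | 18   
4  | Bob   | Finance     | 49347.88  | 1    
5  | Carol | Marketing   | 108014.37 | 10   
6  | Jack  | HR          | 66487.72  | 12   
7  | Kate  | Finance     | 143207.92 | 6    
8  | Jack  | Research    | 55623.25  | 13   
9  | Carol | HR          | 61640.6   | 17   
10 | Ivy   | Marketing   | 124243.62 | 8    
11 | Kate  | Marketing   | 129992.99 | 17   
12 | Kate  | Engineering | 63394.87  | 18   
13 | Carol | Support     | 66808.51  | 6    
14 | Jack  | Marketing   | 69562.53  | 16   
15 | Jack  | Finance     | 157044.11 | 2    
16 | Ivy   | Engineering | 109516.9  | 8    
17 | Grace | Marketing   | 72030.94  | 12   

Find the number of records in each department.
SELECT department, COUNT(*) as count
FROM employees
GROUP BY department

Result:
  Engineering: 2
  Finance: 4
  HR: 2
  Marketing: 5
  Research: 1
  Support: 3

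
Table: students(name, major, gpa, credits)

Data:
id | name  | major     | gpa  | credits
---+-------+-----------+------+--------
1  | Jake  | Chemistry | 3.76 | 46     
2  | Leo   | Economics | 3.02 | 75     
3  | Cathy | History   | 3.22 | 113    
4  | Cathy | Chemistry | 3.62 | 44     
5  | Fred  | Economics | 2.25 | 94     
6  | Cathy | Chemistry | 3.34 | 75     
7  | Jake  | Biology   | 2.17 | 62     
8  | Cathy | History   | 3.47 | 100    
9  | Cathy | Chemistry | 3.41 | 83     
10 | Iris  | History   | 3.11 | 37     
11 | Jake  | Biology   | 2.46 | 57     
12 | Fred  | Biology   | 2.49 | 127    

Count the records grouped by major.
SELECT major, COUNT(*) as count
FROM students
GROUP BY major

Result:
  Biology: 3
  Chemistry: 4
  Economics: 2
  History: 3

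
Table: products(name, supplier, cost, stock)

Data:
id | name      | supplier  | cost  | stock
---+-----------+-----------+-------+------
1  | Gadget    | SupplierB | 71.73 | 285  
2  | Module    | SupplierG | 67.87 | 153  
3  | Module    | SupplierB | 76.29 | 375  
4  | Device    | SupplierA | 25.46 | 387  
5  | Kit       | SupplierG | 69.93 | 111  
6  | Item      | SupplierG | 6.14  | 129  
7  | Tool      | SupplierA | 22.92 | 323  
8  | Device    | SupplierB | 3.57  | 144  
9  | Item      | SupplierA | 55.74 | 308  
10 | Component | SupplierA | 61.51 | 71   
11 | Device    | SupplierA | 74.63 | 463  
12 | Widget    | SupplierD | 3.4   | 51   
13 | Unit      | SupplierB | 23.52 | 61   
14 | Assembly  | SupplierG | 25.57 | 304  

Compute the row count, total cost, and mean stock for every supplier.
SELECT supplier,
       COUNT(*) as cnt,
       SUM(cost) as total_cost,
       AVG(stock) as avg_stock
FROM products
GROUP BY supplier

Result:
  SupplierA: 5 records, 240.26 total cost, 310.40 avg stock
  SupplierB: 4 records, 175.11 total cost, 216.25 avg stock
  SupplierD: 1 records, 3.40 total cost, 51.00 avg stock
  SupplierG: 4 records, 169.51 total cost, 174.25 avg stock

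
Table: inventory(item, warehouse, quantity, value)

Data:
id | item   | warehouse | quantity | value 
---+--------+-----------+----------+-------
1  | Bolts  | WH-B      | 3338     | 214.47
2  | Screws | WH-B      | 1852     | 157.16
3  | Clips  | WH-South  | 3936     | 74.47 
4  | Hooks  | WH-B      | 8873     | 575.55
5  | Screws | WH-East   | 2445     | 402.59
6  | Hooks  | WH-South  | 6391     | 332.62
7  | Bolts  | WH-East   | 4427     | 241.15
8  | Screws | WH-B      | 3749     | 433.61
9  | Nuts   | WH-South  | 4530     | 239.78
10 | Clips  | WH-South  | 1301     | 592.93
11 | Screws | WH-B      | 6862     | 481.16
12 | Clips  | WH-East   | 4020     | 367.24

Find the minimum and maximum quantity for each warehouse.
SELECT warehouse, MIN(quantity), MAX(quantity)
FROM inventory
GROUP BY warehouse

Result:
  WH-B: min=1852, max=8873
  WH-East: min=2445, max=4427
  WH-South: min=1301, max=6391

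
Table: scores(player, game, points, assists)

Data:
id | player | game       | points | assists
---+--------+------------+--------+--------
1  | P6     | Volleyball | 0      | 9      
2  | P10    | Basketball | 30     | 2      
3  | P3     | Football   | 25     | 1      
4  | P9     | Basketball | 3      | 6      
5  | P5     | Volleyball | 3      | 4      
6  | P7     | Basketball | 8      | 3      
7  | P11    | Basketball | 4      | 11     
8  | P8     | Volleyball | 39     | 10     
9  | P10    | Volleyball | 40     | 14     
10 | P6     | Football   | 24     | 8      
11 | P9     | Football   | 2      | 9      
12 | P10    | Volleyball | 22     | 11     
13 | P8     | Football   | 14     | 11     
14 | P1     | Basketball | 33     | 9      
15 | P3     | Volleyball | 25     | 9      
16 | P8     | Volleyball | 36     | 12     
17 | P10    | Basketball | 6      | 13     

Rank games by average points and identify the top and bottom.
SELECT game, AVG(points)
FROM scores
GROUP BY game
ORDER BY AVG(points)

All groups:
  Basketball: 14.00
  Football: 16.25
  Volleyball: 23.57

Highest: Volleyball (23.57)
Lowest: Basketball (14.00)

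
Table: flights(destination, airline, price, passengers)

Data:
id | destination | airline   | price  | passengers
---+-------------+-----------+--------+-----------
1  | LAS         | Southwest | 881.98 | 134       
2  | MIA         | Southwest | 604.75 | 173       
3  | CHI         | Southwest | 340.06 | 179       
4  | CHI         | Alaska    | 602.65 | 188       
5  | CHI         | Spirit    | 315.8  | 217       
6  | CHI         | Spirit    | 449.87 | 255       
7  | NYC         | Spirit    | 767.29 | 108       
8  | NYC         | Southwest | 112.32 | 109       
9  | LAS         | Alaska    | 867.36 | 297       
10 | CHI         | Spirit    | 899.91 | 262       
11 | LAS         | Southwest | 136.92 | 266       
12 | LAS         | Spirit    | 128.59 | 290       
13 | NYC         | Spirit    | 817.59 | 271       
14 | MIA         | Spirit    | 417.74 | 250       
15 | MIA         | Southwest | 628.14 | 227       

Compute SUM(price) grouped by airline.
SELECT airline, SUM(price) as result
FROM flights
GROUP BY airline

Result:
  Alaska: 1470.01
  Southwest: 2704.17
  Spirit: 3796.79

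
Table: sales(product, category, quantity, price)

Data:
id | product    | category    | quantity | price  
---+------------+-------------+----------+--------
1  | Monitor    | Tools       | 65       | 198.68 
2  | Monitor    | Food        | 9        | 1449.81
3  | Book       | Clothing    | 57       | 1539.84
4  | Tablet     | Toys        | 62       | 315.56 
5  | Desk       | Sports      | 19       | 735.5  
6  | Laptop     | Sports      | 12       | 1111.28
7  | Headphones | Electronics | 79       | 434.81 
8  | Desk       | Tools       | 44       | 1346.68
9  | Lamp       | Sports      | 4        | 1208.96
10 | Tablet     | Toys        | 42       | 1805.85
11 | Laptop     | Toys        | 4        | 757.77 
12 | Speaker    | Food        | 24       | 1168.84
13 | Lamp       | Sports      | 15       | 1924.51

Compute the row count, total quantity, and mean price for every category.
SELECT category,
       COUNT(*) as cnt,
       SUM(quantity) as total_quantity,
       AVG(price) as avg_price
FROM sales
GROUP BY category

Result:
  Clothing: 1 records, 57 total quantity, 1539.84 avg price
  Electronics: 1 records, 79 total quantity, 434.81 avg price
  Food: 2 records, 33 total quantity, 1309.33 avg price
  Sports: 4 records, 50 total quantity, 1245.06 avg price
  Tools: 2 records, 109 total quantity, 772.68 avg price
  Toys: 3 records, 108 total quantity, 959.73 avg price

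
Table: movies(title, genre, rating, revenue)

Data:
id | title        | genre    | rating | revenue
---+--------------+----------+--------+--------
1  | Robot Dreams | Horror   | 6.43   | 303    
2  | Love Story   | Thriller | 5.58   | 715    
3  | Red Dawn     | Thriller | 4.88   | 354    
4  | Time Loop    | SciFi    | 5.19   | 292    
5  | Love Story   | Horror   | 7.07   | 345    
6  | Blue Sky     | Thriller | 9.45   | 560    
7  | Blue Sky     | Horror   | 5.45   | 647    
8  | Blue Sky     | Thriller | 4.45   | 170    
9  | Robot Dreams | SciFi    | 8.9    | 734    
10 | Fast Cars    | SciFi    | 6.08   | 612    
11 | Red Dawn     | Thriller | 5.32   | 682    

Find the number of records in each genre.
SELECT genre, COUNT(*) as count
FROM movies
GROUP BY genre

Result:
  Horror: 3
  SciFi: 3
  Thriller: 5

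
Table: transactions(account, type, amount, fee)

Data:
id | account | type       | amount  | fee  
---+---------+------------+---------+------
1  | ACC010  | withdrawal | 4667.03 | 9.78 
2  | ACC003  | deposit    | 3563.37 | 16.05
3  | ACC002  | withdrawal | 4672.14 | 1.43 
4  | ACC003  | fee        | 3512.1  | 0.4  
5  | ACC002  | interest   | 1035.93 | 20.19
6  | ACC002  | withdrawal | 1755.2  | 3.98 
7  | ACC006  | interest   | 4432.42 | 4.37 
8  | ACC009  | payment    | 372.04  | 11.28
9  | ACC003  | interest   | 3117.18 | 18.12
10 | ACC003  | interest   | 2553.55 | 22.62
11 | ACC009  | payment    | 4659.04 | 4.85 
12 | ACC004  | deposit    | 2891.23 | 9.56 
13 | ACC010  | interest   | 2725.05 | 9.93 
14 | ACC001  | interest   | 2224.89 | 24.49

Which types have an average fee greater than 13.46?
SELECT type, AVG(fee)
FROM transactions
GROUP BY type
HAVING AVG(fee) > 13.46

Result:
  interest: avg=16.62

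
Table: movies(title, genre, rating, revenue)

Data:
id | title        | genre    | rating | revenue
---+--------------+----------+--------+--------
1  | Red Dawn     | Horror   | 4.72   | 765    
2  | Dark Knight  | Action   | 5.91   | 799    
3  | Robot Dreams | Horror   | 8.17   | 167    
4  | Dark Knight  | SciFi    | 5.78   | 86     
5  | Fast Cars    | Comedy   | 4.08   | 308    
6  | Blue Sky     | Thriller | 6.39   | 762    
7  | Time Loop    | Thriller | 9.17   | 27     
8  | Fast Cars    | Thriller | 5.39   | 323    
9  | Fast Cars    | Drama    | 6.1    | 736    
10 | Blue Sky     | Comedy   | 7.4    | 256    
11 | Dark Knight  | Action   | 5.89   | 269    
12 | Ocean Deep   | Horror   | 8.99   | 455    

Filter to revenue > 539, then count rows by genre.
SELECT genre, COUNT(*)
FROM movies
WHERE revenue > 539
GROUP BY genre

Note: WHERE filters rows before grouping.

Result:
  Action: 1
  Drama: 1
  Horror: 1
  Thriller: 1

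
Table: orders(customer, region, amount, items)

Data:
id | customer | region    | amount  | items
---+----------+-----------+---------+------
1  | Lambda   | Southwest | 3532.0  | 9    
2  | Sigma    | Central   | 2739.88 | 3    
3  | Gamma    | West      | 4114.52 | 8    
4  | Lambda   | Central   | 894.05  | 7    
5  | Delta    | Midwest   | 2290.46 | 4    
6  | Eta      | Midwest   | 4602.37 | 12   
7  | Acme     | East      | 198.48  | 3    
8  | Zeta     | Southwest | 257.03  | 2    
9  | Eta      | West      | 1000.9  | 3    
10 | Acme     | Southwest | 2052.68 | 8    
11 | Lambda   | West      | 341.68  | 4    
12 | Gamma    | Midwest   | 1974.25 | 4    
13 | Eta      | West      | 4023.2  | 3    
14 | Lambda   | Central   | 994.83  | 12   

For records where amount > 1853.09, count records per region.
SELECT region, COUNT(*)
FROM orders
WHERE amount > 1853.09
GROUP BY region

Note: WHERE filters rows before grouping.

Result:
  Central: 1
  Midwest: 3
  Southwest: 2
  West: 2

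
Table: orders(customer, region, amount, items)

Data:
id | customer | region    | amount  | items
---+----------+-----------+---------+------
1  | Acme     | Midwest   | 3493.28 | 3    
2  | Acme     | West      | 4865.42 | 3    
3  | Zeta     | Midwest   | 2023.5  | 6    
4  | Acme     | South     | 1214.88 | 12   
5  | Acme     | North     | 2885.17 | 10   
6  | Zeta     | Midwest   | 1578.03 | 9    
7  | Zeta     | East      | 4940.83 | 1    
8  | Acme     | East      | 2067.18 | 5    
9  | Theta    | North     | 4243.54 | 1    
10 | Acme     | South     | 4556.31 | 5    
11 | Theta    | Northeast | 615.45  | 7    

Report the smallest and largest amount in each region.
SELECT region, MIN(amount), MAX(amount)
FROM orders
GROUP BY region

Result:
  East: min=2067.18, max=4940.83
  Midwest: min=1578.03, max=3493.28
  North: min=2885.17, max=4243.54
  Northeast: min=615.45, max=615.45
  South: min=1214.88, max=4556.31
  West: min=4865.42, max=4865.42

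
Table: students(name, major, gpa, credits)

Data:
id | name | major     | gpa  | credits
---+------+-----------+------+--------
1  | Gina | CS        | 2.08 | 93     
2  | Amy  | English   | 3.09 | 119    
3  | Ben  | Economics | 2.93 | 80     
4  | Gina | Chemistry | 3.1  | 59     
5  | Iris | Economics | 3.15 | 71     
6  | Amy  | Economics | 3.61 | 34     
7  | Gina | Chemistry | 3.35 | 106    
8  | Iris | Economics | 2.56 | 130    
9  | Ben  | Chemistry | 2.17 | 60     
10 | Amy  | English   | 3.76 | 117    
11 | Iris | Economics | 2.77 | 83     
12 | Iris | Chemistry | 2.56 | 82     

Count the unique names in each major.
SELECT major, COUNT(DISTINCT name)
FROM students
GROUP BY major

Result:
  CS: 1 distinct
  Chemistry: 3 distinct
  Economics: 3 distinct
  English: 1 distinct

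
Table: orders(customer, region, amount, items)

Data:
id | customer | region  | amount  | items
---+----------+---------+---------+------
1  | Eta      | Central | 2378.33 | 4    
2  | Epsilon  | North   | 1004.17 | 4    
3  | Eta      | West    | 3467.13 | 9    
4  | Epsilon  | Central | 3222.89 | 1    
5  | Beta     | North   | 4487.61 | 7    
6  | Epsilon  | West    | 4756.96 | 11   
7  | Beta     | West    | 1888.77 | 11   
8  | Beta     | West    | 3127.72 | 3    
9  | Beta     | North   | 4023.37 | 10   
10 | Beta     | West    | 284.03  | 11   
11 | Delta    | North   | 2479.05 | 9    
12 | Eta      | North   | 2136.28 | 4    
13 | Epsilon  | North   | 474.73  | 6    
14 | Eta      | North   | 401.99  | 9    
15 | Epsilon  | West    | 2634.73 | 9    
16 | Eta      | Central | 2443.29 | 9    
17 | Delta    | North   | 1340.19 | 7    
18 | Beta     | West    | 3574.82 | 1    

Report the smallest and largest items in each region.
SELECT region, MIN(items), MAX(items)
FROM orders
GROUP BY region

Result:
  Central: min=1, max=9
  North: min=4, max=10
  West: min=1, max=11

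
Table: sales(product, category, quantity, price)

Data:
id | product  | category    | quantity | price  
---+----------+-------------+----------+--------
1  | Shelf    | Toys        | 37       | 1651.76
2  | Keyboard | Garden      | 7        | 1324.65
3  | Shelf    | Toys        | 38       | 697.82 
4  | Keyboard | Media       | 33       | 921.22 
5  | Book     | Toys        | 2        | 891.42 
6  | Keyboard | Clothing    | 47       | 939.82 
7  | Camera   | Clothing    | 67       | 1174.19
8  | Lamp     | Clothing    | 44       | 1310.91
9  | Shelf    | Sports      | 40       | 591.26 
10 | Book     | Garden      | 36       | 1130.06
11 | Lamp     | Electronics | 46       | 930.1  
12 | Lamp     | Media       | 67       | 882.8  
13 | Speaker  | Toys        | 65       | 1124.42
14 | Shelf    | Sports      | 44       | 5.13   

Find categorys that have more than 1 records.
SELECT category, COUNT(*) as cnt
FROM sales
GROUP BY category
HAVING COUNT(*) > 1

Result:
  Clothing: 3
  Garden: 2
  Media: 2
  Sports: 2
  Toys: 4

Note: HAVING filters groups after aggregation, WHERE filters rows before.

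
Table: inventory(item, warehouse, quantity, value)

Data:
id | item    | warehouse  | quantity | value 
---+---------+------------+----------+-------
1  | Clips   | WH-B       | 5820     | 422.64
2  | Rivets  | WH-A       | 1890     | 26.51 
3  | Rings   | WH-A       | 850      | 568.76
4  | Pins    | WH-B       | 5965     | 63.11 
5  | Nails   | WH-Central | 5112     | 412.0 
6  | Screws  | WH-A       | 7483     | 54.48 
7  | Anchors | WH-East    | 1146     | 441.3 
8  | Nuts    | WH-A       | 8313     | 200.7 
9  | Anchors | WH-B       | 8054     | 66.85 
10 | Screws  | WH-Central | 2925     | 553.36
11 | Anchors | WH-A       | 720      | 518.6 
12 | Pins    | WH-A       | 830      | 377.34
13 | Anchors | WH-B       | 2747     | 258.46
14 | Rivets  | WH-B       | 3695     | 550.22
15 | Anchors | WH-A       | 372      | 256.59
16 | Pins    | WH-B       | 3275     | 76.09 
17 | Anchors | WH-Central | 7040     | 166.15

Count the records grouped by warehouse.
SELECT warehouse, COUNT(*) as count
FROM inventory
GROUP BY warehouse

Result:
  WH-A: 7
  WH-B: 6
  WH-Central: 3
  WH-East: 1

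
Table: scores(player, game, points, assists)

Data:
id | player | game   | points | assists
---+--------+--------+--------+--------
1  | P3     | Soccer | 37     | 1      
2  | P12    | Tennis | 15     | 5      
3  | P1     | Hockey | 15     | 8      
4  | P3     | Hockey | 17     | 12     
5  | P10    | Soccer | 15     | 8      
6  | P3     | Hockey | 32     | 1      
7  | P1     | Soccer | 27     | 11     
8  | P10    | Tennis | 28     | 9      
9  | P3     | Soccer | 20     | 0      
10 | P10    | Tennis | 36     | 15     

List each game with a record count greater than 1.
SELECT game, COUNT(*) as cnt
FROM scores
GROUP BY game
HAVING COUNT(*) > 1

Result:
  Hockey: 3
  Soccer: 4
  Tennis: 3

Note: HAVING filters groups after aggregation, WHERE filters rows before.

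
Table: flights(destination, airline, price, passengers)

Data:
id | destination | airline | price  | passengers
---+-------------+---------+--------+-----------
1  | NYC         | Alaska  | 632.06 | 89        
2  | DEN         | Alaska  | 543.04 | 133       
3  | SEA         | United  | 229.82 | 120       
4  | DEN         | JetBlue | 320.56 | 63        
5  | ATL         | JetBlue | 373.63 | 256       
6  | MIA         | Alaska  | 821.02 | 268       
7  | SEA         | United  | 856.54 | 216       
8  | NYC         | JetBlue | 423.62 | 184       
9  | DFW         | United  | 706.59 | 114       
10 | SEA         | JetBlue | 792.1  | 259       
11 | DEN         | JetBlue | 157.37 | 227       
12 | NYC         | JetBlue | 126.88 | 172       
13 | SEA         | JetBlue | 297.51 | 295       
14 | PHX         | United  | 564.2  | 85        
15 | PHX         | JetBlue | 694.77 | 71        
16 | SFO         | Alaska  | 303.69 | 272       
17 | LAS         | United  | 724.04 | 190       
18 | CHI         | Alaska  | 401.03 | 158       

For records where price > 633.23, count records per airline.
SELECT airline, COUNT(*)
FROM flights
WHERE price > 633.23
GROUP BY airline

Note: WHERE filters rows before grouping.

Result:
  Alaska: 1
  JetBlue: 2
  United: 3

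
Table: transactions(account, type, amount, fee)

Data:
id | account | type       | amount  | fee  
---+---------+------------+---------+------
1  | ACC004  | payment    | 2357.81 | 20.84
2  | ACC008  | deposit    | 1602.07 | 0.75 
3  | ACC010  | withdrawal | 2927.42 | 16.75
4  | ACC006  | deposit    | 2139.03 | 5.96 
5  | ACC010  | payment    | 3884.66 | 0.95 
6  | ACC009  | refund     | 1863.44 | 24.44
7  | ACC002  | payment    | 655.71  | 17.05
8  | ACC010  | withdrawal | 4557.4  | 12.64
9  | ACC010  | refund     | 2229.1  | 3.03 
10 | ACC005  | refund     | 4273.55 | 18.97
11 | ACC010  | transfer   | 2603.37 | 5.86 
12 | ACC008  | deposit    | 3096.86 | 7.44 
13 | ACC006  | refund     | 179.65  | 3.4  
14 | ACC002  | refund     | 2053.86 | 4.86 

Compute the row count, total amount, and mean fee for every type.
SELECT type,
       COUNT(*) as cnt,
       SUM(amount) as total_amount,
       AVG(fee) as avg_fee
FROM transactions
GROUP BY type

Result:
  deposit: 3 records, 6837.96 total amount, 4.72 avg fee
  payment: 3 records, 6898.18 total amount, 12.95 avg fee
  refund: 5 records, 10599.60 total amount, 10.94 avg fee
  transfer: 1 records, 2603.37 total amount, 5.86 avg fee
  withdrawal: 2 records, 7484.82 total amount, 14.70 avg fee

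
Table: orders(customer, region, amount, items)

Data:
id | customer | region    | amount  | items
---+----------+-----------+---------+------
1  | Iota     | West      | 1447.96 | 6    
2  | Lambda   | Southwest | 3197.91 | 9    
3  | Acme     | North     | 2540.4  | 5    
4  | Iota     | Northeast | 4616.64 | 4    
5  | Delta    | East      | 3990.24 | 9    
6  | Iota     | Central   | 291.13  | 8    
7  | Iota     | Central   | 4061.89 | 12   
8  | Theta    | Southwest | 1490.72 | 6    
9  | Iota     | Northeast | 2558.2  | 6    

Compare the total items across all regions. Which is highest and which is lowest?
SELECT region, SUM(items)
FROM orders
GROUP BY region
ORDER BY SUM(items)

All groups:
  North: 5
  West: 6
  East: 9
  Northeast: 10
  Southwest: 15
  Central: 20

Highest: Central (20)
Lowest: North (5)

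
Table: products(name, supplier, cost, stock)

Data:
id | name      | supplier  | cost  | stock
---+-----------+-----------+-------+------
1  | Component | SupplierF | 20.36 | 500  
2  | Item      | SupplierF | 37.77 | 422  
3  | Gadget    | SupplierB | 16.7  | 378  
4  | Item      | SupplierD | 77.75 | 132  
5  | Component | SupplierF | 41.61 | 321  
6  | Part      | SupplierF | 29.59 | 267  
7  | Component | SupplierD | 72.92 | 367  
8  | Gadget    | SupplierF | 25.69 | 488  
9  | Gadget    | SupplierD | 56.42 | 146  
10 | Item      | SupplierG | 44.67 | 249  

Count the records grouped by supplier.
SELECT supplier, COUNT(*) as count
FROM products
GROUP BY supplier

Result:
  SupplierB: 1
  SupplierD: 3
  SupplierF: 5
  SupplierG: 1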